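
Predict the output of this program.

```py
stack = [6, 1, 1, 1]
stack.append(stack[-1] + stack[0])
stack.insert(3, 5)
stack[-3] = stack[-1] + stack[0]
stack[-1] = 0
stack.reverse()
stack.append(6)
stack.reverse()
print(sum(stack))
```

28

append stack[-1]+stack[0] = 1+6 = 7 → [6, 1, 1, 1, 7]
insert 5 at 3 → [6, 1, 1, 5, 1, 7]
stack[-3] = stack[-1]+stack[0] = 7+6 = 13 → [6, 1, 1, 13, 1, 7]
stack[-1] = 0 → [6, 1, 1, 13, 1, 0]
reverse → [0, 1, 13, 1, 1, 6]
append 6 → [0, 1, 13, 1, 1, 6, 6]
reverse → [6, 6, 1, 1, 13, 1, 0]
sum = 28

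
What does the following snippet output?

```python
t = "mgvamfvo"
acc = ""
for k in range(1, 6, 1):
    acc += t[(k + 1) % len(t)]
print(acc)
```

vamfv

k=1: add t[2]='v' → 'v'
k=2: add t[3]='a' → 'va'
k=3: add t[4]='m' → 'vam'
k=4: add t[5]='f' → 'vamf'
k=5: add t[6]='v' → 'vamfv'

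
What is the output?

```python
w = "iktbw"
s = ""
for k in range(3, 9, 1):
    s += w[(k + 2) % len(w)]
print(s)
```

k=3: add w[0]='i' → 'i'
k=4: add w[1]='k' → 'ik'
k=5: add w[2]='t' → 'ikt'
k=6: add w[3]='b' → 'iktb'
k=7: add w[4]='w' → 'iktbw'
k=8: add w[0]='i' → 'iktbwi'

iktbwi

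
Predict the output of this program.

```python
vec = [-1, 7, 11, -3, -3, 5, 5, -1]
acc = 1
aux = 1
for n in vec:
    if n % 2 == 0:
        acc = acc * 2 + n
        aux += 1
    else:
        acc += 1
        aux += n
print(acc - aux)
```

n=-1: not even, acc = 1+1 = 2; aux=0
n=7: not even, acc = 2+1 = 3; aux=7
n=11: not even, acc = 3+1 = 4; aux=18
n=-3: not even, acc = 4+1 = 5; aux=15
n=-3: not even, acc = 5+1 = 6; aux=12
n=5: not even, acc = 6+1 = 7; aux=17
n=5: not even, acc = 7+1 = 8; aux=22
n=-1: not even, acc = 8+1 = 9; aux=21
acc-aux = 9-21 = -12

-12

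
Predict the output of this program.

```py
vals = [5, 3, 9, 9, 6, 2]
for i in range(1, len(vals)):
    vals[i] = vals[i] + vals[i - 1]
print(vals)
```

[5, 8, 17, 26, 32, 34]

i=1: vals[1] = 3+5 = 8 → [5, 8, 9, 9, 6, 2]
i=2: vals[2] = 9+8 = 17 → [5, 8, 17, 9, 6, 2]
i=3: vals[3] = 9+17 = 26 → [5, 8, 17, 26, 6, 2]
i=4: vals[4] = 6+26 = 32 → [5, 8, 17, 26, 32, 2]
i=5: vals[5] = 2+32 = 34 → [5, 8, 17, 26, 32, 34]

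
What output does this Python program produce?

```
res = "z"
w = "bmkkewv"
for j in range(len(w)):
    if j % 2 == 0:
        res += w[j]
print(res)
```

zbkev

j=0: add 'b' → 'zb'
j=1: skip
j=2: add 'k' → 'zbk'
j=3: skip
j=4: add 'e' → 'zbke'
j=5: skip
j=6: add 'v' → 'zbkev'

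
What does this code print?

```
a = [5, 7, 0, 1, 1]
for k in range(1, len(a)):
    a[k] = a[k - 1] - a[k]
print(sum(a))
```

-6

k=1: a[1] = 5-7 = -2 → [5, -2, 0, 1, 1]
k=2: a[2] = (-2)-0 = -2 → [5, -2, -2, 1, 1]
k=3: a[3] = (-2)-1 = -3 → [5, -2, -2, -3, 1]
k=4: a[4] = (-3)-1 = -4 → [5, -2, -2, -3, -4]
sum = -6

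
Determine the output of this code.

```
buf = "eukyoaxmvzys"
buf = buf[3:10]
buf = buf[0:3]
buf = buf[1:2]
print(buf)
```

o

slice [3:10] → 'yoaxmvz'
slice [0:3] → 'yoa'
slice [1:2] → 'o'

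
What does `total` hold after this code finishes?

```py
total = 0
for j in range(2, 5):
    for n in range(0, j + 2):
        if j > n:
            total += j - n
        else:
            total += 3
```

j=2,n=0: 2>0, total = 0+2 = 2
j=2,n=1: 2>1, total = 2+1 = 3
j=2,n=2: not 2>2, total = 3+3 = 6
j=2,n=3: not 2>3, total = 6+3 = 9
j=3,n=0: 3>0, total = 9+3 = 12
j=3,n=1: 3>1, total = 12+2 = 14
j=3,n=2: 3>2, total = 14+1 = 15
j=3,n=3: not 3>3, total = 15+3 = 18
j=3,n=4: not 3>4, total = 18+3 = 21
j=4,n=0: 4>0, total = 21+4 = 25
j=4,n=1: 4>1, total = 25+3 = 28
j=4,n=2: 4>2, total = 28+2 = 30
j=4,n=3: 4>3, total = 30+1 = 31
j=4,n=4: not 4>4, total = 31+3 = 34
j=4,n=5: not 4>5, total = 34+3 = 37

37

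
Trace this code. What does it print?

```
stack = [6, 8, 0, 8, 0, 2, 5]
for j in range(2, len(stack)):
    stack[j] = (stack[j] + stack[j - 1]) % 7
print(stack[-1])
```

2

j=2: stack[2] = (0+8)%7 = 1 → [6, 8, 1, 8, 0, 2, 5]
j=3: stack[3] = (8+1)%7 = 2 → [6, 8, 1, 2, 0, 2, 5]
j=4: stack[4] = (0+2)%7 = 2 → [6, 8, 1, 2, 2, 2, 5]
j=5: stack[5] = (2+2)%7 = 4 → [6, 8, 1, 2, 2, 4, 5]
j=6: stack[6] = (5+4)%7 = 2 → [6, 8, 1, 2, 2, 4, 2]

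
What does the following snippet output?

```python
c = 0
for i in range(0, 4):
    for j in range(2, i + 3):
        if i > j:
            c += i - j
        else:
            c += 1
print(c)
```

10

i=0,j=2: not 0>2, c = 0+1 = 1
i=1,j=2: not 1>2, c = 1+1 = 2
i=1,j=3: not 1>3, c = 2+1 = 3
i=2,j=2: not 2>2, c = 3+1 = 4
i=2,j=3: not 2>3, c = 4+1 = 5
i=2,j=4: not 2>4, c = 5+1 = 6
i=3,j=2: 3>2, c = 6+1 = 7
i=3,j=3: not 3>3, c = 7+1 = 8
i=3,j=4: not 3>4, c = 8+1 = 9
i=3,j=5: not 3>5, c = 9+1 = 10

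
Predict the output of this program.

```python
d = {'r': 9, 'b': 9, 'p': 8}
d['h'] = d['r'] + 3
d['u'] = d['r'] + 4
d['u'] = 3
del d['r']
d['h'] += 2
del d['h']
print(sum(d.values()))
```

20

d['h'] = d['r']+3 = 12 → {'r': 9, 'b': 9, 'p': 8, 'h': 12}
d['u'] = d['r']+4 = 13 → {'r': 9, 'b': 9, 'p': 8, 'h': 12, 'u': 13}
d['u'] = 3 → {'r': 9, 'b': 9, 'p': 8, 'h': 12, 'u': 3}
del 'r' → {'b': 9, 'p': 8, 'h': 12, 'u': 3}
d['h'] = 12+2 = 14 → {'b': 9, 'p': 8, 'h': 14, 'u': 3}
del 'h' → {'b': 9, 'p': 8, 'u': 3}
sum of values = 20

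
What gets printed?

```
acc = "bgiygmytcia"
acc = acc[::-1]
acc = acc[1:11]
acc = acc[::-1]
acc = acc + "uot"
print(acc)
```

bgiygmytciuot

reverse → 'aictymgyigb'
slice [1:11] → 'ictymgyigb'
reverse → 'bgiygmytci'
+ 'uot' → 'bgiygmytciuot'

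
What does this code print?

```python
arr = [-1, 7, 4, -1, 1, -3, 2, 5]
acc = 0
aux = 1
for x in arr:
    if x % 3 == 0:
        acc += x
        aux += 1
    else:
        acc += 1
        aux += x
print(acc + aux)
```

23

x=-1: not %3==0, acc = 0+1 = 1; aux=0
x=7: not %3==0, acc = 1+1 = 2; aux=7
x=4: not %3==0, acc = 2+1 = 3; aux=11
x=-1: not %3==0, acc = 3+1 = 4; aux=10
x=1: not %3==0, acc = 4+1 = 5; aux=11
x=-3: %3==0, acc = 5+(-3) = 2; aux=12
x=2: not %3==0, acc = 2+1 = 3; aux=14
x=5: not %3==0, acc = 3+1 = 4; aux=19
acc+aux = 4+19 = 23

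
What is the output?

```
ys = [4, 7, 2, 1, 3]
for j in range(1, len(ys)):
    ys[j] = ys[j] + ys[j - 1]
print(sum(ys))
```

59

j=1: ys[1] = 7+4 = 11 → [4, 11, 2, 1, 3]
j=2: ys[2] = 2+11 = 13 → [4, 11, 13, 1, 3]
j=3: ys[3] = 1+13 = 14 → [4, 11, 13, 14, 3]
j=4: ys[4] = 3+14 = 17 → [4, 11, 13, 14, 17]
sum = 59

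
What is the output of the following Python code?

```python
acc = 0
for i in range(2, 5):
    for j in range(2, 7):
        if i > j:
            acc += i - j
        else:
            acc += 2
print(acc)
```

i=2,j=2: not 2>2, acc = 0+2 = 2
i=2,j=3: not 2>3, acc = 2+2 = 4
i=2,j=4: not 2>4, acc = 4+2 = 6
i=2,j=5: not 2>5, acc = 6+2 = 8
i=2,j=6: not 2>6, acc = 8+2 = 10
i=3,j=2: 3>2, acc = 10+1 = 11
i=3,j=3: not 3>3, acc = 11+2 = 13
i=3,j=4: not 3>4, acc = 13+2 = 15
i=3,j=5: not 3>5, acc = 15+2 = 17
i=3,j=6: not 3>6, acc = 17+2 = 19
i=4,j=2: 4>2, acc = 19+2 = 21
i=4,j=3: 4>3, acc = 21+1 = 22
i=4,j=4: not 4>4, acc = 22+2 = 24
i=4,j=5: not 4>5, acc = 24+2 = 26
i=4,j=6: not 4>6, acc = 26+2 = 28

28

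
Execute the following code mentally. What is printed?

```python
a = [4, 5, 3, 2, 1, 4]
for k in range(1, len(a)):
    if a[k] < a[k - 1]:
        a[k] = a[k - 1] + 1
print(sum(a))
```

k=1: 5>=4, unchanged → [4, 5, 3, 2, 1, 4]
k=2: 3<5, a[2] = 5+1 = 6 → [4, 5, 6, 2, 1, 4]
k=3: 2<6, a[3] = 6+1 = 7 → [4, 5, 6, 7, 1, 4]
k=4: 1<7, a[4] = 7+1 = 8 → [4, 5, 6, 7, 8, 4]
k=5: 4<8, a[5] = 8+1 = 9 → [4, 5, 6, 7, 8, 9]
sum = 39

39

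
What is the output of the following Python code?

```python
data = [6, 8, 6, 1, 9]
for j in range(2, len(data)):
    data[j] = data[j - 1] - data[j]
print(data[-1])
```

j=2: data[2] = 8-6 = 2 → [6, 8, 2, 1, 9]
j=3: data[3] = 2-1 = 1 → [6, 8, 2, 1, 9]
j=4: data[4] = 1-9 = -8 → [6, 8, 2, 1, -8]

-8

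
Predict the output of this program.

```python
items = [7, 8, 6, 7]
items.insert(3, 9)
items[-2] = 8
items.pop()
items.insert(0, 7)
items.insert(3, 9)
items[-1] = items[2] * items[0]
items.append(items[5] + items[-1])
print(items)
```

insert 9 at 3 → [7, 8, 6, 9, 7]
items[-2] = 8 → [7, 8, 6, 8, 7]
pop() removes 7 → [7, 8, 6, 8]
insert 7 at 0 → [7, 7, 8, 6, 8]
insert 9 at 3 → [7, 7, 8, 9, 6, 8]
items[-1] = items[2]*items[0] = 8*7 = 56 → [7, 7, 8, 9, 6, 56]
append items[5]+items[-1] = 56+56 = 112 → [7, 7, 8, 9, 6, 56, 112]

[7, 7, 8, 9, 6, 56, 112]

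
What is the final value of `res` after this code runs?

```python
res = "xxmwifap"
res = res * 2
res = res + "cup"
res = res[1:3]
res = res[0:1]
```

repeat ×2 → 'xxmwifapxxmwifap'
+ 'cup' → 'xxmwifapxxmwifapcup'
slice [1:3] → 'xm'
slice [0:1] → 'x'

'x'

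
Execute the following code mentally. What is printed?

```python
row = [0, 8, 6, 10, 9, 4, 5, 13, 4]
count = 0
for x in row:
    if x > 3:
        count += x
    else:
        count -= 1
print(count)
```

58

x=0: not >3, count = 0-1 = -1
x=8: >3, count = (-1)+8 = 7
x=6: >3, count = 7+6 = 13
x=10: >3, count = 13+10 = 23
x=9: >3, count = 23+9 = 32
x=4: >3, count = 32+4 = 36
x=5: >3, count = 36+5 = 41
x=13: >3, count = 41+13 = 54
x=4: >3, count = 54+4 = 58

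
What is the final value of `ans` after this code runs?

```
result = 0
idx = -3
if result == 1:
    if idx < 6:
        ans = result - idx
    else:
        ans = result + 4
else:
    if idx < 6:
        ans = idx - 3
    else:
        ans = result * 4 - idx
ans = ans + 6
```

0

result=0, idx=-3
result == 1 is False; idx < 6 is True
→ ans = idx - 3 = -6
ans = (-6)+6 = 0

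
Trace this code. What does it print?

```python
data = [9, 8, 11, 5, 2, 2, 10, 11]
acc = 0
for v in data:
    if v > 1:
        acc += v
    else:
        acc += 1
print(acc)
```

v=9: >1, acc = 0+9 = 9
v=8: >1, acc = 9+8 = 17
v=11: >1, acc = 17+11 = 28
v=5: >1, acc = 28+5 = 33
v=2: >1, acc = 33+2 = 35
v=2: >1, acc = 35+2 = 37
v=10: >1, acc = 37+10 = 47
v=11: >1, acc = 47+11 = 58

58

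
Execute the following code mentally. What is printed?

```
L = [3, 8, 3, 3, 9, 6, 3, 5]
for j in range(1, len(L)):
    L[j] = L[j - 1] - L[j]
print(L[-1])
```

-34

j=1: L[1] = 3-8 = -5 → [3, -5, 3, 3, 9, 6, 3, 5]
j=2: L[2] = (-5)-3 = -8 → [3, -5, -8, 3, 9, 6, 3, 5]
j=3: L[3] = (-8)-3 = -11 → [3, -5, -8, -11, 9, 6, 3, 5]
j=4: L[4] = (-11)-9 = -20 → [3, -5, -8, -11, -20, 6, 3, 5]
j=5: L[5] = (-20)-6 = -26 → [3, -5, -8, -11, -20, -26, 3, 5]
j=6: L[6] = (-26)-3 = -29 → [3, -5, -8, -11, -20, -26, -29, 5]
j=7: L[7] = (-29)-5 = -34 → [3, -5, -8, -11, -20, -26, -29, -34]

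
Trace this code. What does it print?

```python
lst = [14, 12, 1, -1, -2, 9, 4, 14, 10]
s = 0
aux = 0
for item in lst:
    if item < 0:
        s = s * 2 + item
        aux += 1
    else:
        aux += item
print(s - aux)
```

-70

item=14: not <0; aux=14
item=12: not <0; aux=26
item=1: not <0; aux=27
item=-1: <0, s = 0*2+(-1) = -1; aux=28
item=-2: <0, s = (-1)*2+(-2) = -4; aux=29
item=9: not <0; aux=38
item=4: not <0; aux=42
item=14: not <0; aux=56
item=10: not <0; aux=66
s-aux = (-4)-66 = -70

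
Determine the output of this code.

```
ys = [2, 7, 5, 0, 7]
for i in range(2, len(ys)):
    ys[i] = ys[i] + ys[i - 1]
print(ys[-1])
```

19

i=2: ys[2] = 5+7 = 12 → [2, 7, 12, 0, 7]
i=3: ys[3] = 0+12 = 12 → [2, 7, 12, 12, 7]
i=4: ys[4] = 7+12 = 19 → [2, 7, 12, 12, 19]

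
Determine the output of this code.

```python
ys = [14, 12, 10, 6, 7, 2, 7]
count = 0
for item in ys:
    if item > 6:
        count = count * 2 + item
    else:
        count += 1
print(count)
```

387

item=14: >6, count = 0*2+14 = 14
item=12: >6, count = 14*2+12 = 40
item=10: >6, count = 40*2+10 = 90
item=6: not >6, count = 90+1 = 91
item=7: >6, count = 91*2+7 = 189
item=2: not >6, count = 189+1 = 190
item=7: >6, count = 190*2+7 = 387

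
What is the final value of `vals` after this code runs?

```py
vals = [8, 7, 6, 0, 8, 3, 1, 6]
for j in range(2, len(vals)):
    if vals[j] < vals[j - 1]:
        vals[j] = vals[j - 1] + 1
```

j=2: 6<7, vals[2] = 7+1 = 8 → [8, 7, 8, 0, 8, 3, 1, 6]
j=3: 0<8, vals[3] = 8+1 = 9 → [8, 7, 8, 9, 8, 3, 1, 6]
j=4: 8<9, vals[4] = 9+1 = 10 → [8, 7, 8, 9, 10, 3, 1, 6]
j=5: 3<10, vals[5] = 10+1 = 11 → [8, 7, 8, 9, 10, 11, 1, 6]
j=6: 1<11, vals[6] = 11+1 = 12 → [8, 7, 8, 9, 10, 11, 12, 6]
j=7: 6<12, vals[7] = 12+1 = 13 → [8, 7, 8, 9, 10, 11, 12, 13]

[8, 7, 8, 9, 10, 11, 12, 13]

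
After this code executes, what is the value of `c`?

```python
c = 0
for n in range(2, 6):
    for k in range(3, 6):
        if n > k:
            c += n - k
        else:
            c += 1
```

n=2,k=3: not 2>3, c = 0+1 = 1
n=2,k=4: not 2>4, c = 1+1 = 2
n=2,k=5: not 2>5, c = 2+1 = 3
n=3,k=3: not 3>3, c = 3+1 = 4
n=3,k=4: not 3>4, c = 4+1 = 5
n=3,k=5: not 3>5, c = 5+1 = 6
n=4,k=3: 4>3, c = 6+1 = 7
n=4,k=4: not 4>4, c = 7+1 = 8
n=4,k=5: not 4>5, c = 8+1 = 9
n=5,k=3: 5>3, c = 9+2 = 11
n=5,k=4: 5>4, c = 11+1 = 12
n=5,k=5: not 5>5, c = 12+1 = 13

13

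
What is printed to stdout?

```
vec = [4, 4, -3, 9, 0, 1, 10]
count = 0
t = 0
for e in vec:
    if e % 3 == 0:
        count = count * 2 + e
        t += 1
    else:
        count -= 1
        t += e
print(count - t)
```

-34

e=4: not %3==0, count = 0-1 = -1; t=4
e=4: not %3==0, count = (-1)-1 = -2; t=8
e=-3: %3==0, count = (-2)*2+(-3) = -7; t=9
e=9: %3==0, count = (-7)*2+9 = -5; t=10
e=0: %3==0, count = (-5)*2+0 = -10; t=11
e=1: not %3==0, count = (-10)-1 = -11; t=12
e=10: not %3==0, count = (-11)-1 = -12; t=22
count-t = (-12)-22 = -34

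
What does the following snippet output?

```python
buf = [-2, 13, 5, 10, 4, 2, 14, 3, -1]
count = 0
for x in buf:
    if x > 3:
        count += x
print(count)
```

46

x=-2: not >3
x=13: >3, count = 0+13 = 13
x=5: >3, count = 13+5 = 18
x=10: >3, count = 18+10 = 28
x=4: >3, count = 28+4 = 32
x=2: not >3
x=14: >3, count = 32+14 = 46
x=3: not >3
x=-1: not >3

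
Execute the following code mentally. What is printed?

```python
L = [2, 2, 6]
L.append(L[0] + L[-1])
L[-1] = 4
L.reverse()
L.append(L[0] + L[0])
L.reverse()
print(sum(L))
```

append L[0]+L[-1] = 2+6 = 8 → [2, 2, 6, 8]
L[-1] = 4 → [2, 2, 6, 4]
reverse → [4, 6, 2, 2]
append L[0]+L[0] = 4+4 = 8 → [4, 6, 2, 2, 8]
reverse → [8, 2, 2, 6, 4]
sum = 22

22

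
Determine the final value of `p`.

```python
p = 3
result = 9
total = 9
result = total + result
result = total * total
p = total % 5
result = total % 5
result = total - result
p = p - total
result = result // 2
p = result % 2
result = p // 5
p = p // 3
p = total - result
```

9

result = 9+9 = 18
result = 9*9 = 81
p = 9%5 = 4
result = 9%5 = 4
result = 9-4 = 5
p = 4-9 = -5
result = 5//2 = 2
p = 2%2 = 0
result = 0//5 = 0
p = 0//3 = 0
p = 9-0 = 9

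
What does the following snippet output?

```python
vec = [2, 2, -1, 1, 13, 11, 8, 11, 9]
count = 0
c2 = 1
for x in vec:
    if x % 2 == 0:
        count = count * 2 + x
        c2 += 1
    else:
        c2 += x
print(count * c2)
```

960

x=2: even, count = 0*2+2 = 2; c2=2
x=2: even, count = 2*2+2 = 6; c2=3
x=-1: not even; c2=2
x=1: not even; c2=3
x=13: not even; c2=16
x=11: not even; c2=27
x=8: even, count = 6*2+8 = 20; c2=28
x=11: not even; c2=39
x=9: not even; c2=48
count*c2 = 20*48 = 960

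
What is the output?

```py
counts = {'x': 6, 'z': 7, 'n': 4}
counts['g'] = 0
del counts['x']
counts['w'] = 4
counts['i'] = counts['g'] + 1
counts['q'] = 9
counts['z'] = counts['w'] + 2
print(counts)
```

counts['g'] = 0 → {'x': 6, 'z': 7, 'n': 4, 'g': 0}
del 'x' → {'z': 7, 'n': 4, 'g': 0}
counts['w'] = 4 → {'z': 7, 'n': 4, 'g': 0, 'w': 4}
counts['i'] = counts['g']+1 = 1 → {'z': 7, 'n': 4, 'g': 0, 'w': 4, 'i': 1}
counts['q'] = 9 → {'z': 7, 'n': 4, 'g': 0, 'w': 4, 'i': 1, 'q': 9}
counts['z'] = counts['w']+2 = 6 → {'z': 6, 'n': 4, 'g': 0, 'w': 4, 'i': 1, 'q': 9}

{'z': 6, 'n': 4, 'g': 0, 'w': 4, 'i': 1, 'q': 9}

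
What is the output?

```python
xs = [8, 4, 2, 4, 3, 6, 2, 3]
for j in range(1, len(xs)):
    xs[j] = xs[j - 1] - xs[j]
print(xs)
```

[8, 4, 2, -2, -5, -11, -13, -16]

j=1: xs[1] = 8-4 = 4 → [8, 4, 2, 4, 3, 6, 2, 3]
j=2: xs[2] = 4-2 = 2 → [8, 4, 2, 4, 3, 6, 2, 3]
j=3: xs[3] = 2-4 = -2 → [8, 4, 2, -2, 3, 6, 2, 3]
j=4: xs[4] = (-2)-3 = -5 → [8, 4, 2, -2, -5, 6, 2, 3]
j=5: xs[5] = (-5)-6 = -11 → [8, 4, 2, -2, -5, -11, 2, 3]
j=6: xs[6] = (-11)-2 = -13 → [8, 4, 2, -2, -5, -11, -13, 3]
j=7: xs[7] = (-13)-3 = -16 → [8, 4, 2, -2, -5, -11, -13, -16]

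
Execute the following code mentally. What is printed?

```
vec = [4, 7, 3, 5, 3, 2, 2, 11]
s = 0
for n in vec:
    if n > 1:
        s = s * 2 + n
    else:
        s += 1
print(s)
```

1183

n=4: >1, s = 0*2+4 = 4
n=7: >1, s = 4*2+7 = 15
n=3: >1, s = 15*2+3 = 33
n=5: >1, s = 33*2+5 = 71
n=3: >1, s = 71*2+3 = 145
n=2: >1, s = 145*2+2 = 292
n=2: >1, s = 292*2+2 = 586
n=11: >1, s = 586*2+11 = 1183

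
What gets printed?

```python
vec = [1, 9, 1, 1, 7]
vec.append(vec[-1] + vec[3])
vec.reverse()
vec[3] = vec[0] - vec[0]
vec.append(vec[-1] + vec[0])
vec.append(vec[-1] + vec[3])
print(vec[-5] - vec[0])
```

-8

append vec[-1]+vec[3] = 7+1 = 8 → [1, 9, 1, 1, 7, 8]
reverse → [8, 7, 1, 1, 9, 1]
vec[3] = vec[0]-vec[0] = 8-8 = 0 → [8, 7, 1, 0, 9, 1]
append vec[-1]+vec[0] = 1+8 = 9 → [8, 7, 1, 0, 9, 1, 9]
append vec[-1]+vec[3] = 9+0 = 9 → [8, 7, 1, 0, 9, 1, 9, 9]
vec[-5]-vec[0] = 0-8 = -8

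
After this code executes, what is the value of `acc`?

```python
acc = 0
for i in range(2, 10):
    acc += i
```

i=2: acc = 0+2 = 2
i=3: acc = 2+3 = 5
i=4: acc = 5+4 = 9
i=5: acc = 9+5 = 14
i=6: acc = 14+6 = 20
i=7: acc = 20+7 = 27
i=8: acc = 27+8 = 35
i=9: acc = 35+9 = 44

44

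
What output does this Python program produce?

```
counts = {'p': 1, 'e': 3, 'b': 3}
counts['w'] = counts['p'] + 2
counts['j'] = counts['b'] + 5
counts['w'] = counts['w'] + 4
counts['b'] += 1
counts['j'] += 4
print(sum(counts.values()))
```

27

counts['w'] = counts['p']+2 = 3 → {'p': 1, 'e': 3, 'b': 3, 'w': 3}
counts['j'] = counts['b']+5 = 8 → {'p': 1, 'e': 3, 'b': 3, 'w': 3, 'j': 8}
counts['w'] = counts['w']+4 = 7 → {'p': 1, 'e': 3, 'b': 3, 'w': 7, 'j': 8}
counts['b'] = 3+1 = 4 → {'p': 1, 'e': 3, 'b': 4, 'w': 7, 'j': 8}
counts['j'] = 8+4 = 12 → {'p': 1, 'e': 3, 'b': 4, 'w': 7, 'j': 12}
sum of values = 27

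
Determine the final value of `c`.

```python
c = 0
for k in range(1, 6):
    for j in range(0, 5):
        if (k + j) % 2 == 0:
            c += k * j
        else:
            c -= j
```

k=1,j=0: odd sum, c = 0-0 = 0
k=1,j=1: even sum, c = 0+1 = 1
k=1,j=2: odd sum, c = 1-2 = -1
k=1,j=3: even sum, c = (-1)+3 = 2
k=1,j=4: odd sum, c = 2-4 = -2
k=2,j=0: even sum, c = (-2)+0 = -2
k=2,j=1: odd sum, c = (-2)-1 = -3
k=2,j=2: even sum, c = (-3)+4 = 1
k=2,j=3: odd sum, c = 1-3 = -2
k=2,j=4: even sum, c = (-2)+8 = 6
k=3,j=0: odd sum, c = 6-0 = 6
k=3,j=1: even sum, c = 6+3 = 9
k=3,j=2: odd sum, c = 9-2 = 7
k=3,j=3: even sum, c = 7+9 = 16
k=3,j=4: odd sum, c = 16-4 = 12
k=4,j=0: even sum, c = 12+0 = 12
k=4,j=1: odd sum, c = 12-1 = 11
k=4,j=2: even sum, c = 11+8 = 19
k=4,j=3: odd sum, c = 19-3 = 16
k=4,j=4: even sum, c = 16+16 = 32
k=5,j=0: odd sum, c = 32-0 = 32
k=5,j=1: even sum, c = 32+5 = 37
k=5,j=2: odd sum, c = 37-2 = 35
k=5,j=3: even sum, c = 35+15 = 50
k=5,j=4: odd sum, c = 50-4 = 46

46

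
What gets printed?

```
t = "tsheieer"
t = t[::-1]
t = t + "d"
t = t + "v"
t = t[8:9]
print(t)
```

d

reverse → 'reeiehst'
+ 'd' → 'reeiehstd'
+ 'v' → 'reeiehstdv'
slice [8:9] → 'd'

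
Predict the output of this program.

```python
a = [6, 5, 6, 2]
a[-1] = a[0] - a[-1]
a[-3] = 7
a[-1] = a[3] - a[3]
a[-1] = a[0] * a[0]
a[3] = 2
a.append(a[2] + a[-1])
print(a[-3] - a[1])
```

a[-1] = a[0]-a[-1] = 6-2 = 4 → [6, 5, 6, 4]
a[-3] = 7 → [6, 7, 6, 4]
a[-1] = a[3]-a[3] = 4-4 = 0 → [6, 7, 6, 0]
a[-1] = a[0]*a[0] = 6*6 = 36 → [6, 7, 6, 36]
a[3] = 2 → [6, 7, 6, 2]
append a[2]+a[-1] = 6+2 = 8 → [6, 7, 6, 2, 8]
a[-3]-a[1] = 6-7 = -1

-1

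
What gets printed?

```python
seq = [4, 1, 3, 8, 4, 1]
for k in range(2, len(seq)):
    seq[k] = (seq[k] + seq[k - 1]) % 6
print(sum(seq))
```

18

k=2: seq[2] = (3+1)%6 = 4 → [4, 1, 4, 8, 4, 1]
k=3: seq[3] = (8+4)%6 = 0 → [4, 1, 4, 0, 4, 1]
k=4: seq[4] = (4+0)%6 = 4 → [4, 1, 4, 0, 4, 1]
k=5: seq[5] = (1+4)%6 = 5 → [4, 1, 4, 0, 4, 5]
sum = 18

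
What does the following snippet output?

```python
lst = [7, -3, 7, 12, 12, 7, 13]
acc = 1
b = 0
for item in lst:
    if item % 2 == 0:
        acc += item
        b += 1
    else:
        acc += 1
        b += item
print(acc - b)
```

-3

item=7: not even, acc = 1+1 = 2; b=7
item=-3: not even, acc = 2+1 = 3; b=4
item=7: not even, acc = 3+1 = 4; b=11
item=12: even, acc = 4+12 = 16; b=12
item=12: even, acc = 16+12 = 28; b=13
item=7: not even, acc = 28+1 = 29; b=20
item=13: not even, acc = 29+1 = 30; b=33
acc-b = 30-33 = -3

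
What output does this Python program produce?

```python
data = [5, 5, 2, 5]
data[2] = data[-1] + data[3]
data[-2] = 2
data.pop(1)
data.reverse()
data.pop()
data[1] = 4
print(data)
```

[5, 4]

data[2] = data[-1]+data[3] = 5+5 = 10 → [5, 5, 10, 5]
data[-2] = 2 → [5, 5, 2, 5]
pop(1) removes 5 → [5, 2, 5]
reverse → [5, 2, 5]
pop() removes 5 → [5, 2]
data[1] = 4 → [5, 4]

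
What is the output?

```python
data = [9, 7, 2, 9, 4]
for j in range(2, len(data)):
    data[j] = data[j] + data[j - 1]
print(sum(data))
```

j=2: data[2] = 2+7 = 9 → [9, 7, 9, 9, 4]
j=3: data[3] = 9+9 = 18 → [9, 7, 9, 18, 4]
j=4: data[4] = 4+18 = 22 → [9, 7, 9, 18, 22]
sum = 65

65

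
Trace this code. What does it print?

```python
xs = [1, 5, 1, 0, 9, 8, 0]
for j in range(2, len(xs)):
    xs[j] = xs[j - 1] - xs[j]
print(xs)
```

[1, 5, 4, 4, -5, -13, -13]

j=2: xs[2] = 5-1 = 4 → [1, 5, 4, 0, 9, 8, 0]
j=3: xs[3] = 4-0 = 4 → [1, 5, 4, 4, 9, 8, 0]
j=4: xs[4] = 4-9 = -5 → [1, 5, 4, 4, -5, 8, 0]
j=5: xs[5] = (-5)-8 = -13 → [1, 5, 4, 4, -5, -13, 0]
j=6: xs[6] = (-13)-0 = -13 → [1, 5, 4, 4, -5, -13, -13]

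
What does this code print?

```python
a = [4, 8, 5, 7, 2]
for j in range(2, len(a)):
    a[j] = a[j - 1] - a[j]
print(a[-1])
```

j=2: a[2] = 8-5 = 3 → [4, 8, 3, 7, 2]
j=3: a[3] = 3-7 = -4 → [4, 8, 3, -4, 2]
j=4: a[4] = (-4)-2 = -6 → [4, 8, 3, -4, -6]

-6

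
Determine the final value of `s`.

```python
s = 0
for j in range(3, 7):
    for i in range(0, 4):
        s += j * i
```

j=3,i=0: s = 0+0 = 0
j=3,i=1: s = 0+3 = 3
j=3,i=2: s = 3+6 = 9
j=3,i=3: s = 9+9 = 18
j=4,i=0: s = 18+0 = 18
j=4,i=1: s = 18+4 = 22
j=4,i=2: s = 22+8 = 30
j=4,i=3: s = 30+12 = 42
j=5,i=0: s = 42+0 = 42
j=5,i=1: s = 42+5 = 47
j=5,i=2: s = 47+10 = 57
j=5,i=3: s = 57+15 = 72
j=6,i=0: s = 72+0 = 72
j=6,i=1: s = 72+6 = 78
j=6,i=2: s = 78+12 = 90
j=6,i=3: s = 90+18 = 108

108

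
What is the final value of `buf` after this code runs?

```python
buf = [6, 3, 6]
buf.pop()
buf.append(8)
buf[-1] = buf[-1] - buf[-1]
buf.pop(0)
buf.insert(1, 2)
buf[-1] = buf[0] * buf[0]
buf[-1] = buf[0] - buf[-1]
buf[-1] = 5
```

pop() removes 6 → [6, 3]
append 8 → [6, 3, 8]
buf[-1] = buf[-1]-buf[-1] = 8-8 = 0 → [6, 3, 0]
pop(0) removes 6 → [3, 0]
insert 2 at 1 → [3, 2, 0]
buf[-1] = buf[0]*buf[0] = 3*3 = 9 → [3, 2, 9]
buf[-1] = buf[0]-buf[-1] = 3-9 = -6 → [3, 2, -6]
buf[-1] = 5 → [3, 2, 5]

[3, 2, 5]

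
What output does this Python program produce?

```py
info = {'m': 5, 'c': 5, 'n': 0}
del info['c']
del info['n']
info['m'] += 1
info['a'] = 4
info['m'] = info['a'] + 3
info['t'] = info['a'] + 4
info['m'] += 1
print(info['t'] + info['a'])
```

12

del 'c' → {'m': 5, 'n': 0}
del 'n' → {'m': 5}
info['m'] = 5+1 = 6 → {'m': 6}
info['a'] = 4 → {'m': 6, 'a': 4}
info['m'] = info['a']+3 = 7 → {'m': 7, 'a': 4}
info['t'] = info['a']+4 = 8 → {'m': 7, 'a': 4, 't': 8}
info['m'] = 7+1 = 8 → {'m': 8, 'a': 4, 't': 8}
info['t']+info['a'] = 8+4 = 12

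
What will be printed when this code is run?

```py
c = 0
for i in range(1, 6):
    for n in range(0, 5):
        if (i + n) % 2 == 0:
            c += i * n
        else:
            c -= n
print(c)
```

46

i=1,n=0: odd sum, c = 0-0 = 0
i=1,n=1: even sum, c = 0+1 = 1
i=1,n=2: odd sum, c = 1-2 = -1
i=1,n=3: even sum, c = (-1)+3 = 2
i=1,n=4: odd sum, c = 2-4 = -2
i=2,n=0: even sum, c = (-2)+0 = -2
i=2,n=1: odd sum, c = (-2)-1 = -3
i=2,n=2: even sum, c = (-3)+4 = 1
i=2,n=3: odd sum, c = 1-3 = -2
i=2,n=4: even sum, c = (-2)+8 = 6
i=3,n=0: odd sum, c = 6-0 = 6
i=3,n=1: even sum, c = 6+3 = 9
i=3,n=2: odd sum, c = 9-2 = 7
i=3,n=3: even sum, c = 7+9 = 16
i=3,n=4: odd sum, c = 16-4 = 12
i=4,n=0: even sum, c = 12+0 = 12
i=4,n=1: odd sum, c = 12-1 = 11
i=4,n=2: even sum, c = 11+8 = 19
i=4,n=3: odd sum, c = 19-3 = 16
i=4,n=4: even sum, c = 16+16 = 32
i=5,n=0: odd sum, c = 32-0 = 32
i=5,n=1: even sum, c = 32+5 = 37
i=5,n=2: odd sum, c = 37-2 = 35
i=5,n=3: even sum, c = 35+15 = 50
i=5,n=4: odd sum, c = 50-4 = 46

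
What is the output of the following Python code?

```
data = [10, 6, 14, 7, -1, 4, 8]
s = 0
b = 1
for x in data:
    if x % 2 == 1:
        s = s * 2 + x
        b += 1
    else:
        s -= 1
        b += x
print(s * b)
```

-45

x=10: not odd, s = 0-1 = -1; b=11
x=6: not odd, s = (-1)-1 = -2; b=17
x=14: not odd, s = (-2)-1 = -3; b=31
x=7: odd, s = (-3)*2+7 = 1; b=32
x=-1: odd, s = 1*2+(-1) = 1; b=33
x=4: not odd, s = 1-1 = 0; b=37
x=8: not odd, s = 0-1 = -1; b=45
s*b = (-1)*45 = -45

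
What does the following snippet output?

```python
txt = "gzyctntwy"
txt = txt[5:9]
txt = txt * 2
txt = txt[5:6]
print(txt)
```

slice [5:9] → 'ntwy'
repeat ×2 → 'ntwyntwy'
slice [5:6] → 't'

t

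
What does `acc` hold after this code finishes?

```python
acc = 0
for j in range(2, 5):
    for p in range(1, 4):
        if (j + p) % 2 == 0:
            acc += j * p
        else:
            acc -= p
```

j=2,p=1: odd sum, acc = 0-1 = -1
j=2,p=2: even sum, acc = (-1)+4 = 3
j=2,p=3: odd sum, acc = 3-3 = 0
j=3,p=1: even sum, acc = 0+3 = 3
j=3,p=2: odd sum, acc = 3-2 = 1
j=3,p=3: even sum, acc = 1+9 = 10
j=4,p=1: odd sum, acc = 10-1 = 9
j=4,p=2: even sum, acc = 9+8 = 17
j=4,p=3: odd sum, acc = 17-3 = 14

14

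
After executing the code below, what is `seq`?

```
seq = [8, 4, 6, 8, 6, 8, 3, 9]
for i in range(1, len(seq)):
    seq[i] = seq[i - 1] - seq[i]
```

i=1: seq[1] = 8-4 = 4 → [8, 4, 6, 8, 6, 8, 3, 9]
i=2: seq[2] = 4-6 = -2 → [8, 4, -2, 8, 6, 8, 3, 9]
i=3: seq[3] = (-2)-8 = -10 → [8, 4, -2, -10, 6, 8, 3, 9]
i=4: seq[4] = (-10)-6 = -16 → [8, 4, -2, -10, -16, 8, 3, 9]
i=5: seq[5] = (-16)-8 = -24 → [8, 4, -2, -10, -16, -24, 3, 9]
i=6: seq[6] = (-24)-3 = -27 → [8, 4, -2, -10, -16, -24, -27, 9]
i=7: seq[7] = (-27)-9 = -36 → [8, 4, -2, -10, -16, -24, -27, -36]

[8, 4, -2, -10, -16, -24, -27, -36]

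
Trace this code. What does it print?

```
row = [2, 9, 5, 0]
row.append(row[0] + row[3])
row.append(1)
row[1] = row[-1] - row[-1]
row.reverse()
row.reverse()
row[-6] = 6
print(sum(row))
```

14

append row[0]+row[3] = 2+0 = 2 → [2, 9, 5, 0, 2]
append 1 → [2, 9, 5, 0, 2, 1]
row[1] = row[-1]-row[-1] = 1-1 = 0 → [2, 0, 5, 0, 2, 1]
reverse → [1, 2, 0, 5, 0, 2]
reverse → [2, 0, 5, 0, 2, 1]
row[-6] = 6 → [6, 0, 5, 0, 2, 1]
sum = 14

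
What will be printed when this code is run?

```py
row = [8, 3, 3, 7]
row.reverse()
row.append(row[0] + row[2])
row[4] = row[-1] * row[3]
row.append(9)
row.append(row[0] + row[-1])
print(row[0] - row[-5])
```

reverse → [7, 3, 3, 8]
append row[0]+row[2] = 7+3 = 10 → [7, 3, 3, 8, 10]
row[4] = row[-1]*row[3] = 10*8 = 80 → [7, 3, 3, 8, 80]
append 9 → [7, 3, 3, 8, 80, 9]
append row[0]+row[-1] = 7+9 = 16 → [7, 3, 3, 8, 80, 9, 16]
row[0]-row[-5] = 7-3 = 4

4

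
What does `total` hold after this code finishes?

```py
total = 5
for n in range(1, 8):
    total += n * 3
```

89

n=1: total = 5+1*3 = 8
n=2: total = 8+2*3 = 14
n=3: total = 14+3*3 = 23
n=4: total = 23+4*3 = 35
n=5: total = 35+5*3 = 50
n=6: total = 50+6*3 = 68
n=7: total = 68+7*3 = 89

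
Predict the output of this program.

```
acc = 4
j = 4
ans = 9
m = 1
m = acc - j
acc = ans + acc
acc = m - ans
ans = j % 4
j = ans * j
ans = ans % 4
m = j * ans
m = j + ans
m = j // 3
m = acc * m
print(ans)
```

m = 4-4 = 0
acc = 9+4 = 13
acc = 0-9 = -9
ans = 4%4 = 0
j = 0*4 = 0
ans = 0%4 = 0
m = 0*0 = 0
m = 0+0 = 0
m = 0//3 = 0
m = (-9)*0 = 0

0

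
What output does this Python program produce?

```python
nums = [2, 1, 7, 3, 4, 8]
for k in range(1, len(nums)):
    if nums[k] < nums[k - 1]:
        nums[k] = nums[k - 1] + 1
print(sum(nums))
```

k=1: 1<2, nums[1] = 2+1 = 3 → [2, 3, 7, 3, 4, 8]
k=2: 7>=3, unchanged → [2, 3, 7, 3, 4, 8]
k=3: 3<7, nums[3] = 7+1 = 8 → [2, 3, 7, 8, 4, 8]
k=4: 4<8, nums[4] = 8+1 = 9 → [2, 3, 7, 8, 9, 8]
k=5: 8<9, nums[5] = 9+1 = 10 → [2, 3, 7, 8, 9, 10]
sum = 39

39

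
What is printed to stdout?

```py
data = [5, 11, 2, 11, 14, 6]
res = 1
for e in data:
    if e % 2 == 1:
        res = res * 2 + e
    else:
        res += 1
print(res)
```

65

e=5: odd, res = 1*2+5 = 7
e=11: odd, res = 7*2+11 = 25
e=2: not odd, res = 25+1 = 26
e=11: odd, res = 26*2+11 = 63
e=14: not odd, res = 63+1 = 64
e=6: not odd, res = 64+1 = 65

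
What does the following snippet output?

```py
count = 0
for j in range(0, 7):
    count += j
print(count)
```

j=0: count = 0+0 = 0
j=1: count = 0+1 = 1
j=2: count = 1+2 = 3
j=3: count = 3+3 = 6
j=4: count = 6+4 = 10
j=5: count = 10+5 = 15
j=6: count = 15+6 = 21

21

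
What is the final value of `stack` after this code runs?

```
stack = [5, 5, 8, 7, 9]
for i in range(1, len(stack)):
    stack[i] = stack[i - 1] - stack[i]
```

i=1: stack[1] = 5-5 = 0 → [5, 0, 8, 7, 9]
i=2: stack[2] = 0-8 = -8 → [5, 0, -8, 7, 9]
i=3: stack[3] = (-8)-7 = -15 → [5, 0, -8, -15, 9]
i=4: stack[4] = (-15)-9 = -24 → [5, 0, -8, -15, -24]

[5, 0, -8, -15, -24]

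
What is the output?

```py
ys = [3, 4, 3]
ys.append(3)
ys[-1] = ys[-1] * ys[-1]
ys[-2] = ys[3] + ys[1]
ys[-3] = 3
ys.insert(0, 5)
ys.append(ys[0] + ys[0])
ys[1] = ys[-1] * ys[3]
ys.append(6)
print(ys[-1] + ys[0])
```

append 3 → [3, 4, 3, 3]
ys[-1] = ys[-1]*ys[-1] = 3*3 = 9 → [3, 4, 3, 9]
ys[-2] = ys[3]+ys[1] = 9+4 = 13 → [3, 4, 13, 9]
ys[-3] = 3 → [3, 3, 13, 9]
insert 5 at 0 → [5, 3, 3, 13, 9]
append ys[0]+ys[0] = 5+5 = 10 → [5, 3, 3, 13, 9, 10]
ys[1] = ys[-1]*ys[3] = 10*13 = 130 → [5, 130, 3, 13, 9, 10]
append 6 → [5, 130, 3, 13, 9, 10, 6]
ys[-1]+ys[0] = 6+5 = 11

11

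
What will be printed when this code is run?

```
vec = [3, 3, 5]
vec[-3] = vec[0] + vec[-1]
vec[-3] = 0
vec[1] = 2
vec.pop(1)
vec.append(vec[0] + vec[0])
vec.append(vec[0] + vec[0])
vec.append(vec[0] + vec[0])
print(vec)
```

[0, 5, 0, 0, 0]

vec[-3] = vec[0]+vec[-1] = 3+5 = 8 → [8, 3, 5]
vec[-3] = 0 → [0, 3, 5]
vec[1] = 2 → [0, 2, 5]
pop(1) removes 2 → [0, 5]
append vec[0]+vec[0] = 0+0 = 0 → [0, 5, 0]
append vec[0]+vec[0] = 0+0 = 0 → [0, 5, 0, 0]
append vec[0]+vec[0] = 0+0 = 0 → [0, 5, 0, 0, 0]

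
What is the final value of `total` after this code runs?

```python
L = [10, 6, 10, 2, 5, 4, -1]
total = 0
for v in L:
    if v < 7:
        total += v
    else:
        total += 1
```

18

v=10: not <7, total = 0+1 = 1
v=6: <7, total = 1+6 = 7
v=10: not <7, total = 7+1 = 8
v=2: <7, total = 8+2 = 10
v=5: <7, total = 10+5 = 15
v=4: <7, total = 15+4 = 19
v=-1: <7, total = 19+(-1) = 18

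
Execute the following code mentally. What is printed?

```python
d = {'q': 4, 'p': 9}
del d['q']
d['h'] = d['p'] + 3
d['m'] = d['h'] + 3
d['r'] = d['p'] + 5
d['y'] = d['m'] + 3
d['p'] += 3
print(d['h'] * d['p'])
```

144

del 'q' → {'p': 9}
d['h'] = d['p']+3 = 12 → {'p': 9, 'h': 12}
d['m'] = d['h']+3 = 15 → {'p': 9, 'h': 12, 'm': 15}
d['r'] = d['p']+5 = 14 → {'p': 9, 'h': 12, 'm': 15, 'r': 14}
d['y'] = d['m']+3 = 18 → {'p': 9, 'h': 12, 'm': 15, 'r': 14, 'y': 18}
d['p'] = 9+3 = 12 → {'p': 12, 'h': 12, 'm': 15, 'r': 14, 'y': 18}
d['h']*d['p'] = 12*12 = 144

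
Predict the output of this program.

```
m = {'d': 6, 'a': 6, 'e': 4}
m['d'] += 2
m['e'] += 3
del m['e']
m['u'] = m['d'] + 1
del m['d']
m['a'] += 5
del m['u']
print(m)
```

{'a': 11}

m['d'] = 6+2 = 8 → {'d': 8, 'a': 6, 'e': 4}
m['e'] = 4+3 = 7 → {'d': 8, 'a': 6, 'e': 7}
del 'e' → {'d': 8, 'a': 6}
m['u'] = m['d']+1 = 9 → {'d': 8, 'a': 6, 'u': 9}
del 'd' → {'a': 6, 'u': 9}
m['a'] = 6+5 = 11 → {'a': 11, 'u': 9}
del 'u' → {'a': 11}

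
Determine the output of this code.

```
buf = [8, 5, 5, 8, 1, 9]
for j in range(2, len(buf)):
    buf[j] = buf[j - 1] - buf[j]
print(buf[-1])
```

-18

j=2: buf[2] = 5-5 = 0 → [8, 5, 0, 8, 1, 9]
j=3: buf[3] = 0-8 = -8 → [8, 5, 0, -8, 1, 9]
j=4: buf[4] = (-8)-1 = -9 → [8, 5, 0, -8, -9, 9]
j=5: buf[5] = (-9)-9 = -18 → [8, 5, 0, -8, -9, -18]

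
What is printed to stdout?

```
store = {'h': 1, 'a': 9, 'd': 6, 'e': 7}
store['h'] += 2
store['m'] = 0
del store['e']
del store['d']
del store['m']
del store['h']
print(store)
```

{'a': 9}

store['h'] = 1+2 = 3 → {'h': 3, 'a': 9, 'd': 6, 'e': 7}
store['m'] = 0 → {'h': 3, 'a': 9, 'd': 6, 'e': 7, 'm': 0}
del 'e' → {'h': 3, 'a': 9, 'd': 6, 'm': 0}
del 'd' → {'h': 3, 'a': 9, 'm': 0}
del 'm' → {'h': 3, 'a': 9}
del 'h' → {'a': 9}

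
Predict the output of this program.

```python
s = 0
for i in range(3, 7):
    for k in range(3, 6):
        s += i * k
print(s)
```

i=3,k=3: s = 0+9 = 9
i=3,k=4: s = 9+12 = 21
i=3,k=5: s = 21+15 = 36
i=4,k=3: s = 36+12 = 48
i=4,k=4: s = 48+16 = 64
i=4,k=5: s = 64+20 = 84
i=5,k=3: s = 84+15 = 99
i=5,k=4: s = 99+20 = 119
i=5,k=5: s = 119+25 = 144
i=6,k=3: s = 144+18 = 162
i=6,k=4: s = 162+24 = 186
i=6,k=5: s = 186+30 = 216

216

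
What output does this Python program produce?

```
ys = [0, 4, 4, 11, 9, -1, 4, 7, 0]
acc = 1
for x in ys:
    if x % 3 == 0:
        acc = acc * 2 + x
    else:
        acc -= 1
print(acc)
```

8

x=0: %3==0, acc = 1*2+0 = 2
x=4: not %3==0, acc = 2-1 = 1
x=4: not %3==0, acc = 1-1 = 0
x=11: not %3==0, acc = 0-1 = -1
x=9: %3==0, acc = (-1)*2+9 = 7
x=-1: not %3==0, acc = 7-1 = 6
x=4: not %3==0, acc = 6-1 = 5
x=7: not %3==0, acc = 5-1 = 4
x=0: %3==0, acc = 4*2+0 = 8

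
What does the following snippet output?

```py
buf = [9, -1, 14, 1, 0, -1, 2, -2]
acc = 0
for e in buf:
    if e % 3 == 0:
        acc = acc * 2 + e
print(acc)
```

e=9: %3==0, acc = 0*2+9 = 9
e=-1: not %3==0
e=14: not %3==0
e=1: not %3==0
e=0: %3==0, acc = 9*2+0 = 18
e=-1: not %3==0
e=2: not %3==0
e=-2: not %3==0

18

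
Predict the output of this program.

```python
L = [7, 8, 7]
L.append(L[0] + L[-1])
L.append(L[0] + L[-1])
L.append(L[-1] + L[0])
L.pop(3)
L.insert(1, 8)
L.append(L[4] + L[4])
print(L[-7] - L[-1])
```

-35

append L[0]+L[-1] = 7+7 = 14 → [7, 8, 7, 14]
append L[0]+L[-1] = 7+14 = 21 → [7, 8, 7, 14, 21]
append L[-1]+L[0] = 21+7 = 28 → [7, 8, 7, 14, 21, 28]
pop(3) removes 14 → [7, 8, 7, 21, 28]
insert 8 at 1 → [7, 8, 8, 7, 21, 28]
append L[4]+L[4] = 21+21 = 42 → [7, 8, 8, 7, 21, 28, 42]
L[-7]-L[-1] = 7-42 = -35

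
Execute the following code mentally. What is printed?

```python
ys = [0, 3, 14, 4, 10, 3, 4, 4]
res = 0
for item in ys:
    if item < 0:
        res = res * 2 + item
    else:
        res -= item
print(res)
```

-42

item=0: not <0, res = 0-0 = 0
item=3: not <0, res = 0-3 = -3
item=14: not <0, res = (-3)-14 = -17
item=4: not <0, res = (-17)-4 = -21
item=10: not <0, res = (-21)-10 = -31
item=3: not <0, res = (-31)-3 = -34
item=4: not <0, res = (-34)-4 = -38
item=4: not <0, res = (-38)-4 = -42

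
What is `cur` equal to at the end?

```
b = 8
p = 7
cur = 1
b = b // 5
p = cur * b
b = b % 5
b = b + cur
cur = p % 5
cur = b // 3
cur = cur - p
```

b = 8//5 = 1
p = 1*1 = 1
b = 1%5 = 1
b = 1+1 = 2
cur = 1%5 = 1
cur = 2//3 = 0
cur = 0-1 = -1

-1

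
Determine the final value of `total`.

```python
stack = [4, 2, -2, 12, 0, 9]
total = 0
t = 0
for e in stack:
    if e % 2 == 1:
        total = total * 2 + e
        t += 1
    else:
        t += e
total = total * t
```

153

e=4: not odd; t=4
e=2: not odd; t=6
e=-2: not odd; t=4
e=12: not odd; t=16
e=0: not odd; t=16
e=9: odd, total = 0*2+9 = 9; t=17
total*t = 9*17 = 153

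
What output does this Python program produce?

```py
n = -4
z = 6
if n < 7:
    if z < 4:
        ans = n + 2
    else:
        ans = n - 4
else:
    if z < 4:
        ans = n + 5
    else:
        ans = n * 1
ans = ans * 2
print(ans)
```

-16

n=-4, z=6
n < 7 is True; z < 4 is False
→ ans = n - 4 = -8
ans = (-8)*2 = -16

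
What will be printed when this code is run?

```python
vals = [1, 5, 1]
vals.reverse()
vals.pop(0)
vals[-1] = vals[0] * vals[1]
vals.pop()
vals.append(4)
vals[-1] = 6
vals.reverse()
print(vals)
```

[6, 5]

reverse → [1, 5, 1]
pop(0) removes 1 → [5, 1]
vals[-1] = vals[0]*vals[1] = 5*1 = 5 → [5, 5]
pop() removes 5 → [5]
append 4 → [5, 4]
vals[-1] = 6 → [5, 6]
reverse → [6, 5]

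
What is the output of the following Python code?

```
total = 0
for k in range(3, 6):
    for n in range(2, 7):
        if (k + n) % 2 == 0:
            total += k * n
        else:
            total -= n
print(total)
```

80

k=3,n=2: odd sum, total = 0-2 = -2
k=3,n=3: even sum, total = (-2)+9 = 7
k=3,n=4: odd sum, total = 7-4 = 3
k=3,n=5: even sum, total = 3+15 = 18
k=3,n=6: odd sum, total = 18-6 = 12
k=4,n=2: even sum, total = 12+8 = 20
k=4,n=3: odd sum, total = 20-3 = 17
k=4,n=4: even sum, total = 17+16 = 33
k=4,n=5: odd sum, total = 33-5 = 28
k=4,n=6: even sum, total = 28+24 = 52
k=5,n=2: odd sum, total = 52-2 = 50
k=5,n=3: even sum, total = 50+15 = 65
k=5,n=4: odd sum, total = 65-4 = 61
k=5,n=5: even sum, total = 61+25 = 86
k=5,n=6: odd sum, total = 86-6 = 80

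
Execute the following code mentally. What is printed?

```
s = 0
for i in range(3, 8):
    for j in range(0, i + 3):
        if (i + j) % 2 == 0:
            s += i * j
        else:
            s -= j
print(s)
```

i=3,j=0: odd sum, s = 0-0 = 0
i=3,j=1: even sum, s = 0+3 = 3
i=3,j=2: odd sum, s = 3-2 = 1
i=3,j=3: even sum, s = 1+9 = 10
i=3,j=4: odd sum, s = 10-4 = 6
i=3,j=5: even sum, s = 6+15 = 21
i=4,j=0: even sum, s = 21+0 = 21
i=4,j=1: odd sum, s = 21-1 = 20
i=4,j=2: even sum, s = 20+8 = 28
i=4,j=3: odd sum, s = 28-3 = 25
i=4,j=4: even sum, s = 25+16 = 41
i=4,j=5: odd sum, s = 41-5 = 36
i=4,j=6: even sum, s = 36+24 = 60
i=5,j=0: odd sum, s = 60-0 = 60
i=5,j=1: even sum, s = 60+5 = 65
i=5,j=2: odd sum, s = 65-2 = 63
i=5,j=3: even sum, s = 63+15 = 78
i=5,j=4: odd sum, s = 78-4 = 74
i=5,j=5: even sum, s = 74+25 = 99
i=5,j=6: odd sum, s = 99-6 = 93
i=5,j=7: even sum, s = 93+35 = 128
i=6,j=0: even sum, s = 128+0 = 128
i=6,j=1: odd sum, s = 128-1 = 127
i=6,j=2: even sum, s = 127+12 = 139
i=6,j=3: odd sum, s = 139-3 = 136
i=6,j=4: even sum, s = 136+24 = 160
i=6,j=5: odd sum, s = 160-5 = 155
i=6,j=6: even sum, s = 155+36 = 191
i=6,j=7: odd sum, s = 191-7 = 184
i=6,j=8: even sum, s = 184+48 = 232
i=7,j=0: odd sum, s = 232-0 = 232
i=7,j=1: even sum, s = 232+7 = 239
i=7,j=2: odd sum, s = 239-2 = 237
i=7,j=3: even sum, s = 237+21 = 258
i=7,j=4: odd sum, s = 258-4 = 254
i=7,j=5: even sum, s = 254+35 = 289
i=7,j=6: odd sum, s = 289-6 = 283
i=7,j=7: even sum, s = 283+49 = 332
i=7,j=8: odd sum, s = 332-8 = 324
i=7,j=9: even sum, s = 324+63 = 387

387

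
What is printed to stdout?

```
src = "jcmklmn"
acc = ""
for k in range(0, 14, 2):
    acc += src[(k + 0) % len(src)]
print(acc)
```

k=0: add src[0]='j' → 'j'
k=2: add src[2]='m' → 'jm'
k=4: add src[4]='l' → 'jml'
k=6: add src[6]='n' → 'jmln'
k=8: add src[1]='c' → 'jmlnc'
k=10: add src[3]='k' → 'jmlnck'
k=12: add src[5]='m' → 'jmlnckm'

jmlnckm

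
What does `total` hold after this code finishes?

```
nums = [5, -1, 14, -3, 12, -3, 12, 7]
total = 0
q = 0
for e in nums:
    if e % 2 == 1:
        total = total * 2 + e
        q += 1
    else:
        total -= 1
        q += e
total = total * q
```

2021

e=5: odd, total = 0*2+5 = 5; q=1
e=-1: odd, total = 5*2+(-1) = 9; q=2
e=14: not odd, total = 9-1 = 8; q=16
e=-3: odd, total = 8*2+(-3) = 13; q=17
e=12: not odd, total = 13-1 = 12; q=29
e=-3: odd, total = 12*2+(-3) = 21; q=30
e=12: not odd, total = 21-1 = 20; q=42
e=7: odd, total = 20*2+7 = 47; q=43
total*q = 47*43 = 2021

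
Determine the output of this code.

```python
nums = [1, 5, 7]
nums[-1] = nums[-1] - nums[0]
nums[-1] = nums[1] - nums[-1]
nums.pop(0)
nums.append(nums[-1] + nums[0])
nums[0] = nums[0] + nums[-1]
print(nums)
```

nums[-1] = nums[-1]-nums[0] = 7-1 = 6 → [1, 5, 6]
nums[-1] = nums[1]-nums[-1] = 5-6 = -1 → [1, 5, -1]
pop(0) removes 1 → [5, -1]
append nums[-1]+nums[0] = (-1)+5 = 4 → [5, -1, 4]
nums[0] = nums[0]+nums[-1] = 5+4 = 9 → [9, -1, 4]

[9, -1, 4]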